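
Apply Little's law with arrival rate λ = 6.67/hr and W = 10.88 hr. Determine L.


Little's law: L = λ × W
= 6.67 × 10.88
= 72.57


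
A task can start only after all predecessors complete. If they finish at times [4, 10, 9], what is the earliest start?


ES = max of all predecessor completion times
Predecessors: [4, 10, 9]
ES = max(4, 10, 9)
= 10


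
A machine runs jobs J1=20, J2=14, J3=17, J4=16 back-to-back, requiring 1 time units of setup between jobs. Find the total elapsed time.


Makespan = Σ processing + (n-1) × setup
= (20 + 14 + 17 + 16) + (4-1)×1
= 67 + 3
= 70 time units


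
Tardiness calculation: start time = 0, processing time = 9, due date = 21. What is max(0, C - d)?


Completion = start + processing = 0 + 9 = 9
Tardiness = max(0, C - d) = max(0, 9 - 21)
= max(0, -12)
= 0


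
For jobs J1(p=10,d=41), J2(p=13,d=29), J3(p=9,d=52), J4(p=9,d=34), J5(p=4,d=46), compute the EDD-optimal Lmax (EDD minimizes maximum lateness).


EDD order: J2 → J4 → J1 → J5 → J3
Completion and lateness:
  J2: C=13, d=29, L=13-29=-16
  J4: C=22, d=34, L=22-34=-12
  J1: C=32, d=41, L=32-41=-9
  J5: C=36, d=46, L=36-46=-10
  J3: C=45, d=52, L=45-52=-7
Lmax = max(-16, -12, -9, -10, -7)
= -7


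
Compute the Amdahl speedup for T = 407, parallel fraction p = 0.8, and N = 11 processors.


Amdahl's law: T_p = T × ((1-p) + p/N)
= 407 × ((1-0.8) + 0.8/11)
= 407 × (0.20 + 0.0727)
= 407 × 0.2727
= 111.00
Speedup = 407/111.00
= 3.67×


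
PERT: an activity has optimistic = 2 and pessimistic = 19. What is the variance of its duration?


σ² = ((p - o) / 6)² = (p - o)² / 36
= (19 - 2)² / 36
= 17² / 36
= 289 / 36
= 8.0278


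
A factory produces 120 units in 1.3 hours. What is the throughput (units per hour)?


Throughput = units / time
= 120 / 1.3
= 92.3 units/hour


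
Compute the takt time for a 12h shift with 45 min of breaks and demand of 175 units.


Available = 12×60 - 45 = 675 min
Takt time = 675 / 175
= 3.86 min/unit


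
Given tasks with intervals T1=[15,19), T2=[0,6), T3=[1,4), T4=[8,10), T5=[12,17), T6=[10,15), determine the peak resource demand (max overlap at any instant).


Check each time point for overlaps:
  t=1: 2 tasks active (T2, T3)
Max concurrent = 2


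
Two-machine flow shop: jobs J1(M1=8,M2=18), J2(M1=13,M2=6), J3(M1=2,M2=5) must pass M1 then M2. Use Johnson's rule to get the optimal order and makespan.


Johnson's rule:
Group 1 (M1≤M2, sort by M1): ['J3', 'J1']
Group 2 (M1>M2, sort desc M2): ['J2']
Sequence: J3 → J1 → J2
Makespan calculation:
  J3: M1 done=2, M2 done=7
  J1: M1 done=10, M2 done=28
  J2: M1 done=23, M2 done=34
= Sequence: J3 → J1 → J2, Makespan: 34


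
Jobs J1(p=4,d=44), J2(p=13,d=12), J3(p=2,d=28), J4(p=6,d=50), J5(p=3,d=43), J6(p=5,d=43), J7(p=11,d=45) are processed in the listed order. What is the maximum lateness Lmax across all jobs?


Lateness per job (L = C - d):
  J1: C=4, d=44, L=-40
  J2: C=17, d=12, L=5
  J3: C=19, d=28, L=-9
  J4: C=25, d=50, L=-25
  J5: C=28, d=43, L=-15
  J6: C=33, d=43, L=-10
  J7: C=44, d=45, L=-1
Lmax = max(-40, 5, -9, -25, -15, -10, -1)
= 5


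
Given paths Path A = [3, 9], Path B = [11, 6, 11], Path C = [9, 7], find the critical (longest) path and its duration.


Path A: 3 + 9 = 12
Path B: 11 + 6 + 11 = 28
Path C: 9 + 7 = 16
Critical path = longest = max(12, 28, 16)
= 28 (Path B)


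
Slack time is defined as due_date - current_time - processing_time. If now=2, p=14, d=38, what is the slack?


Slack = due - current_time - processing
= 38 - 2 - 14
= 22


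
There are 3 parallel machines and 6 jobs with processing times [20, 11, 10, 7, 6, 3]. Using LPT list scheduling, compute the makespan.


Jobs (LPT sorted): [20, 11, 10, 7, 6, 3]
Machines: 3
  J=20 → Machine 1 (load: 0+20=20)
  J=11 → Machine 2 (load: 0+11=11)
  J=10 → Machine 3 (load: 0+10=10)
  J=7 → Machine 3 (load: 10+7=17)
  J=6 → Machine 2 (load: 11+6=17)
  J=3 → Machine 2 (load: 17+3=20)
Machine loads: [20, 20, 17]
Makespan = max = 20 time units


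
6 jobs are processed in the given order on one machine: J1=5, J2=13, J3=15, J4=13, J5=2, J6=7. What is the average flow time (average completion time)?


Completion times:
  J1: completes at 5
  J2: completes at 18
  J3: completes at 33
  J4: completes at 46
  J5: completes at 48
  J6: completes at 55
Sum = 205
Average = 205/6
= 34.17


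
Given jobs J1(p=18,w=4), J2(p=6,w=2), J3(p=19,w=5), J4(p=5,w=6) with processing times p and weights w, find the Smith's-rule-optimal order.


WSPT (Smith's rule): sort by p/w ascending
  J4: p/w = 5/6 = 0.833
  J2: p/w = 6/2 = 3.000
  J3: p/w = 19/5 = 3.800
  J1: p/w = 18/4 = 4.500
Order: J4 → J2 → J3 → J1


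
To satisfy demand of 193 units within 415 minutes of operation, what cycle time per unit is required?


Cycle time = available time / demand
= 415 / 193
= 2.15 min/unit


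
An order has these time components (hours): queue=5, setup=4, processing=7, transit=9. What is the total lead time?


Lead time = queue + setup + processing + transit
= 5 + 4 + 7 + 9
= 25 hours


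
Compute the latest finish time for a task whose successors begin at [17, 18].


LF = min of all successor start times
Successors start at: [17, 18]
LF = min(17, 18)
= 17


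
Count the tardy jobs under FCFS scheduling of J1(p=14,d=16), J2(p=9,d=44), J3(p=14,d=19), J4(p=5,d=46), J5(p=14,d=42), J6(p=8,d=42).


Completion vs due date:
  J1: C=14, d=16 → on time
  J2: C=23, d=44 → on time
  J3: C=37, d=19 → TARDY
  J4: C=42, d=46 → on time
  J5: C=56, d=42 → TARDY
  J6: C=64, d=42 → TARDY
Tardy jobs: J3, J5, J6
Count = 3


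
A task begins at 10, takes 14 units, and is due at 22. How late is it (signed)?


Completion = 10 + 14 = 24
Lateness = C - d = 24 - 22
= 2


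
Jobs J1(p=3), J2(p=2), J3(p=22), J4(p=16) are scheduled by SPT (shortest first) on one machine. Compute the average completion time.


SPT order: J2 → J1 → J4 → J3
Completion times:
  J2: C=2
  J1: C=5
  J4: C=21
  J3: C=43
Sum = 71, n = 4
Mean flow = 71/4
= 17.75


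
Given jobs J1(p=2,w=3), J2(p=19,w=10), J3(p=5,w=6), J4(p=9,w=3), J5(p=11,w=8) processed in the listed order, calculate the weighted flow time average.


Completion times:
  J1: C=2, w×C=3×2=6
  J2: C=21, w×C=10×21=210
  J3: C=26, w×C=6×26=156
  J4: C=35, w×C=3×35=105
  J5: C=46, w×C=8×46=368
Sum w×C = 845
Sum w = 30
Weighted avg = 845/30
= 28.17


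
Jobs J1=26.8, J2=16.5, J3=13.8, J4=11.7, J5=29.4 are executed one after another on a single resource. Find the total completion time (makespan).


Sequential makespan: sum all processing times
= 26.8 + 16.5 + 13.8 + 11.7 + 29.4
= 98.2 time units


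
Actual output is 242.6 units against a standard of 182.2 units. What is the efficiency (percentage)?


Efficiency = (actual / standard) × 100
= (242.6 / 182.2) × 100
= 133.2%


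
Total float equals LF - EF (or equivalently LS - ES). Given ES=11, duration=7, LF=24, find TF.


EF = ES + duration = 11 + 7 = 18
LS = LF - duration = 24 - 7 = 17
Total Float = LF - EF = 24 - 18
(or LS - ES = 17 - 11)
= 6


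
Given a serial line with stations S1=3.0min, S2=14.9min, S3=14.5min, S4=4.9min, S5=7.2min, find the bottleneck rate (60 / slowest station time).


Bottleneck = longest station time
Station times: [3.0, 14.9, 14.5, 4.9, 7.2]
Max = 14.9 min
Rate = 60 / 14.9
= 4.03 units/hour (bottleneck: 14.9min)


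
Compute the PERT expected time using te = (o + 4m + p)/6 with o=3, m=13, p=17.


te = (o + 4m + p) / 6
= (3 + 4×13 + 17) / 6
= (3 + 52 + 17) / 6
= 72 / 6
= 12.00


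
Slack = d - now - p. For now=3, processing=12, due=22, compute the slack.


Slack = due - current_time - processing
= 22 - 3 - 12
= 7


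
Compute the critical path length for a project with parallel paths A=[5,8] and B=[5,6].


Path A: 5 + 8 = 13
Path B: 5 + 6 = 11
Critical path = longest = max(13, 11)
= 13 (Path A)


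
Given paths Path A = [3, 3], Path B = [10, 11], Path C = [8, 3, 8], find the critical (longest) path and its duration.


Path A: 3 + 3 = 6
Path B: 10 + 11 = 21
Path C: 8 + 3 + 8 = 19
Critical path = longest = max(6, 21, 19)
= 21 (Path B)


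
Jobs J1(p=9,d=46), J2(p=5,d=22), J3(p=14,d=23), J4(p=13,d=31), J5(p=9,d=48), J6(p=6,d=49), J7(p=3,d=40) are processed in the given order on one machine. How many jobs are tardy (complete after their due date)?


Completion vs due date:
  J1: C=9, d=46 → on time
  J2: C=14, d=22 → on time
  J3: C=28, d=23 → TARDY
  J4: C=41, d=31 → TARDY
  J5: C=50, d=48 → TARDY
  J6: C=56, d=49 → TARDY
  J7: C=59, d=40 → TARDY
Tardy jobs: J3, J4, J5, J6, J7
Count = 5


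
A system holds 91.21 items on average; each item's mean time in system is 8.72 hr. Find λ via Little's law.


Little's law: L = λW → λ = L / W
= 91.21 / 8.72
= 10.46 per hour


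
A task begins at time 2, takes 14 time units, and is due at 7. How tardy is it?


Completion = start + processing = 2 + 14 = 16
Tardiness = max(0, C - d) = max(0, 16 - 7)
= max(0, 9)
= 9


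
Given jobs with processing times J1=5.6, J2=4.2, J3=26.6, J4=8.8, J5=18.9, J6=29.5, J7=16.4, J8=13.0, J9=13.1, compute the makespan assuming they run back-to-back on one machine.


Sequential makespan: sum all processing times
= 5.6 + 4.2 + 26.6 + 8.8 + 18.9 + 29.5 + 16.4 + 13.0 + 13.1
= 136.1 time units


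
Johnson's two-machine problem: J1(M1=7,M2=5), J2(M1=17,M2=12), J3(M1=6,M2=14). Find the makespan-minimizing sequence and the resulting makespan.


Johnson's rule:
Group 1 (M1≤M2, sort by M1): ['J3']
Group 2 (M1>M2, sort desc M2): ['J2', 'J1']
Sequence: J3 → J2 → J1
Makespan calculation:
  J3: M1 done=6, M2 done=20
  J2: M1 done=23, M2 done=35
  J1: M1 done=30, M2 done=40
= Sequence: J3 → J2 → J1, Makespan: 40


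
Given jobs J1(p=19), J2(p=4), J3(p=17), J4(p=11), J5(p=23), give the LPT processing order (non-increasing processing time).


LPT: sort by longest processing time first
  J5: p=23
  J1: p=19
  J3: p=17
  J4: p=11
  J2: p=4
Order: J5 → J1 → J3 → J4 → J2


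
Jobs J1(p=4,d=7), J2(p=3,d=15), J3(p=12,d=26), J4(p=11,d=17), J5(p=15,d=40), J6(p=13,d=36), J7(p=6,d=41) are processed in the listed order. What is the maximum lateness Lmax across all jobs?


Lateness per job (L = C - d):
  J1: C=4, d=7, L=-3
  J2: C=7, d=15, L=-8
  J3: C=19, d=26, L=-7
  J4: C=30, d=17, L=13
  J5: C=45, d=40, L=5
  J6: C=58, d=36, L=22
  J7: C=64, d=41, L=23
Lmax = max(-3, -8, -7, 13, 5, 22, 23)
= 23


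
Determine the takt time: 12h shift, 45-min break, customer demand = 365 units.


Available = 12×60 - 45 = 675 min
Takt time = 675 / 365
= 1.85 min/unit


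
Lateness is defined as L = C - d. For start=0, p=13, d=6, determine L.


Completion = 0 + 13 = 13
Lateness = C - d = 13 - 6
= 7


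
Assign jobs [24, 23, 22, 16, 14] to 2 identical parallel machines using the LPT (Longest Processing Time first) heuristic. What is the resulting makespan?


Jobs (LPT sorted): [24, 23, 22, 16, 14]
Machines: 2
  J=24 → Machine 1 (load: 0+24=24)
  J=23 → Machine 2 (load: 0+23=23)
  J=22 → Machine 2 (load: 23+22=45)
  J=16 → Machine 1 (load: 24+16=40)
  J=14 → Machine 1 (load: 40+14=54)
Machine loads: [54, 45]
Makespan = max = 54 time units


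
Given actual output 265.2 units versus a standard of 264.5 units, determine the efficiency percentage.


Efficiency = (actual / standard) × 100
= (265.2 / 264.5) × 100
= 100.3%


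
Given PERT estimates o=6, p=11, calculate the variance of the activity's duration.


σ² = ((p - o) / 6)² = (p - o)² / 36
= (11 - 6)² / 36
= 5² / 36
= 25 / 36
= 0.6944


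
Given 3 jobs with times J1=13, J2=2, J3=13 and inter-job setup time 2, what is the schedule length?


Makespan = Σ processing + (n-1) × setup
= (13 + 2 + 13) + (3-1)×2
= 28 + 4
= 32 time units


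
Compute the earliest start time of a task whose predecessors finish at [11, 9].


ES = max of all predecessor completion times
Predecessors: [11, 9]
ES = max(11, 9)
= 11


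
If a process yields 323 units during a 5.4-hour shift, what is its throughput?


Throughput = units / time
= 323 / 5.4
= 59.8 units/hour


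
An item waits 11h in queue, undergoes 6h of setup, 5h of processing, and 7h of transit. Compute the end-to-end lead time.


Lead time = queue + setup + processing + transit
= 11 + 6 + 5 + 7
= 29 hours


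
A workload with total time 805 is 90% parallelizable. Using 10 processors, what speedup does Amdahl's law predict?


Amdahl's law: T_p = T × ((1-p) + p/N)
= 805 × ((1-0.9) + 0.9/10)
= 805 × (0.10 + 0.0900)
= 805 × 0.1900
= 152.95
Speedup = 805/152.95
= 5.26×


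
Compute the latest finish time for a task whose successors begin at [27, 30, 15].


LF = min of all successor start times
Successors start at: [27, 30, 15]
LF = min(27, 30, 15)
= 15


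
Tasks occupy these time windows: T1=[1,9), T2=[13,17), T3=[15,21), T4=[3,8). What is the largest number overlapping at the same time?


Check each time point for overlaps:
  t=3: 2 tasks active (T1, T4)
Max concurrent = 2


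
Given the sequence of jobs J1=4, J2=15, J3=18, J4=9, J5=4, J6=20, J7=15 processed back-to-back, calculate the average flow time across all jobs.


Completion times:
  J1: completes at 4
  J2: completes at 19
  J3: completes at 37
  J4: completes at 46
  J5: completes at 50
  J6: completes at 70
  J7: completes at 85
Sum = 311
Average = 311/7
= 44.43


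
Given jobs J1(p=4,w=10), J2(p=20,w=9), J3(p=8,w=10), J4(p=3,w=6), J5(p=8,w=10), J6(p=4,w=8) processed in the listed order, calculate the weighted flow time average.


Completion times:
  J1: C=4, w×C=10×4=40
  J2: C=24, w×C=9×24=216
  J3: C=32, w×C=10×32=320
  J4: C=35, w×C=6×35=210
  J5: C=43, w×C=10×43=430
  J6: C=47, w×C=8×47=376
Sum w×C = 1592
Sum w = 53
Weighted avg = 1592/53
= 30.04


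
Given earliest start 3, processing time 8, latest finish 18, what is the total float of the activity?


EF = ES + duration = 3 + 8 = 11
LS = LF - duration = 18 - 8 = 10
Total Float = LF - EF = 18 - 11
(or LS - ES = 10 - 3)
= 7


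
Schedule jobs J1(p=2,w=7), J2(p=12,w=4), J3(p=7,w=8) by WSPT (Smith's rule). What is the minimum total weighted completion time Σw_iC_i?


WSPT order (by p/w): J1 → J3 → J2
  J1: C=2, w·C=7×2=14
  J3: C=9, w·C=8×9=72
  J2: C=21, w·C=4×21=84
Σ w·C = 170
= 170


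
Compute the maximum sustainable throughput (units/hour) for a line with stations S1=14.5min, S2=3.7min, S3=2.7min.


Bottleneck = longest station time
Station times: [14.5, 3.7, 2.7]
Max = 14.5 min
Rate = 60 / 14.5
= 4.14 units/hour (bottleneck: 14.5min)


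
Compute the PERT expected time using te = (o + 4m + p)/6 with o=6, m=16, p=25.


te = (o + 4m + p) / 6
= (6 + 4×16 + 25) / 6
= (6 + 64 + 25) / 6
= 95 / 6
= 15.83


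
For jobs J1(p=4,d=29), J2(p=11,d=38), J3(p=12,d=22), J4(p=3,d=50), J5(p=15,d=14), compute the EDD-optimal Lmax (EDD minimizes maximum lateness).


EDD order: J5 → J3 → J1 → J2 → J4
Completion and lateness:
  J5: C=15, d=14, L=15-14=1
  J3: C=27, d=22, L=27-22=5
  J1: C=31, d=29, L=31-29=2
  J2: C=42, d=38, L=42-38=4
  J4: C=45, d=50, L=45-50=-5
Lmax = max(1, 5, 2, 4, -5)
= 5


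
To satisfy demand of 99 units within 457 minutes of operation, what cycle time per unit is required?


Cycle time = available time / demand
= 457 / 99
= 4.62 min/unit


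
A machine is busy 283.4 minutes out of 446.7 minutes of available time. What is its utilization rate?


Utilization = busy / total × 100
= 283.4 / 446.7 × 100
= 63.4%


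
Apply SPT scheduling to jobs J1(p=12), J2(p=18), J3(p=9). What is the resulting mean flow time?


SPT order: J3 → J1 → J2
Completion times:
  J3: C=9
  J1: C=21
  J2: C=39
Sum = 69, n = 3
Mean flow = 69/3
= 23.00


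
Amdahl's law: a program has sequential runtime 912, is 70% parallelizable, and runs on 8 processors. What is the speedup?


Amdahl's law: T_p = T × ((1-p) + p/N)
= 912 × ((1-0.7) + 0.7/8)
= 912 × (0.30 + 0.0875)
= 912 × 0.3875
= 353.40
Speedup = 912/353.40
= 2.58×


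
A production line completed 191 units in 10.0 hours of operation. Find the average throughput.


Throughput = units / time
= 191 / 10.0
= 19.1 units/hour


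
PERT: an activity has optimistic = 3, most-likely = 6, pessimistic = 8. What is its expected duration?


te = (o + 4m + p) / 6
= (3 + 4×6 + 8) / 6
= (3 + 24 + 8) / 6
= 35 / 6
= 5.83


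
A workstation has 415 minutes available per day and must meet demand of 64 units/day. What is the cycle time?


Cycle time = available time / demand
= 415 / 64
= 6.48 min/unit


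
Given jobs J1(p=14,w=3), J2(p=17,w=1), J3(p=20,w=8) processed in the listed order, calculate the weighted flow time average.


Completion times:
  J1: C=14, w×C=3×14=42
  J2: C=31, w×C=1×31=31
  J3: C=51, w×C=8×51=408
Sum w×C = 481
Sum w = 12
Weighted avg = 481/12
= 40.08


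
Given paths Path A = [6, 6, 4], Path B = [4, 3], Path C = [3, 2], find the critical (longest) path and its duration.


Path A: 6 + 6 + 4 = 16
Path B: 4 + 3 = 7
Path C: 3 + 2 = 5
Critical path = longest = max(16, 7, 5)
= 16 (Path A)


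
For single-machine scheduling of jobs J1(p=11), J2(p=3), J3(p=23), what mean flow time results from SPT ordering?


SPT order: J2 → J1 → J3
Completion times:
  J2: C=3
  J1: C=14
  J3: C=37
Sum = 54, n = 3
Mean flow = 54/3
= 18.00


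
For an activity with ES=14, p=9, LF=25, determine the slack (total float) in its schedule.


EF = ES + duration = 14 + 9 = 23
LS = LF - duration = 25 - 9 = 16
Total Float = LF - EF = 25 - 23
(or LS - ES = 16 - 14)
= 2


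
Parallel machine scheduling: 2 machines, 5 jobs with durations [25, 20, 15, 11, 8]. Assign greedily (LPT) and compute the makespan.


Jobs (LPT sorted): [25, 20, 15, 11, 8]
Machines: 2
  J=25 → Machine 1 (load: 0+25=25)
  J=20 → Machine 2 (load: 0+20=20)
  J=15 → Machine 2 (load: 20+15=35)
  J=11 → Machine 1 (load: 25+11=36)
  J=8 → Machine 2 (load: 35+8=43)
Machine loads: [36, 43]
Makespan = max = 43 time units


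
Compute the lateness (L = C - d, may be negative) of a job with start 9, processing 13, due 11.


Completion = 9 + 13 = 22
Lateness = C - d = 22 - 11
= 11


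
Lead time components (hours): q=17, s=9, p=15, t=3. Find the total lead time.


Lead time = queue + setup + processing + transit
= 17 + 9 + 15 + 3
= 44 hours


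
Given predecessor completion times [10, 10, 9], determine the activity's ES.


ES = max of all predecessor completion times
Predecessors: [10, 10, 9]
ES = max(10, 10, 9)
= 10


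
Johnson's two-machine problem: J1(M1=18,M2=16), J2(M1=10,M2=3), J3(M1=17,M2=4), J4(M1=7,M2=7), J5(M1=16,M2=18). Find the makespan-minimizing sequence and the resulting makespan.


Johnson's rule:
Group 1 (M1≤M2, sort by M1): ['J4', 'J5']
Group 2 (M1>M2, sort desc M2): ['J1', 'J3', 'J2']
Sequence: J4 → J5 → J1 → J3 → J2
Makespan calculation:
  J4: M1 done=7, M2 done=14
  J5: M1 done=23, M2 done=41
  J1: M1 done=41, M2 done=57
  J3: M1 done=58, M2 done=62
  J2: M1 done=68, M2 done=71
= Sequence: J4 → J5 → J1 → J3 → J2, Makespan: 71


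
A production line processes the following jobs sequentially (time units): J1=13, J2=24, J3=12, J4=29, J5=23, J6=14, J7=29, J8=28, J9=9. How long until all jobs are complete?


Sequential makespan: sum all processing times
= 13 + 24 + 12 + 29 + 23 + 14 + 29 + 28 + 9
= 181 time units


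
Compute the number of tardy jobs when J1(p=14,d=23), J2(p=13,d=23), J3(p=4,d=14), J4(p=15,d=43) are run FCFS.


Completion vs due date:
  J1: C=14, d=23 → on time
  J2: C=27, d=23 → TARDY
  J3: C=31, d=14 → TARDY
  J4: C=46, d=43 → TARDY
Tardy jobs: J2, J3, J4
Count = 3


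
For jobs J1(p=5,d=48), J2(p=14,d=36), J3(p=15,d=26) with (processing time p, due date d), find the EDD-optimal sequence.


EDD: sort by earliest due date
  J3: d=26, p=15
  J2: d=36, p=14
  J1: d=48, p=5
Order: J3 → J2 → J1


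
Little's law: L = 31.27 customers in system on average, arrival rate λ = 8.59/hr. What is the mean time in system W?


Little's law: L = λW → W = L / λ
= 31.27 / 8.59
= 3.64 hours


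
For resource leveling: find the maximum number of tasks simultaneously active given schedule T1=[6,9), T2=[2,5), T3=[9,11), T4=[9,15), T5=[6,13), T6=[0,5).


Check each time point for overlaps:
  t=9: 3 tasks active (T3, T4, T5)
Max concurrent = 3


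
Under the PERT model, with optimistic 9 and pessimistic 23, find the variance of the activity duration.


σ² = ((p - o) / 6)² = (p - o)² / 36
= (23 - 9)² / 36
= 14² / 36
= 196 / 36
= 5.4444


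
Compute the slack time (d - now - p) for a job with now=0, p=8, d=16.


Slack = due - current_time - processing
= 16 - 0 - 8
= 8


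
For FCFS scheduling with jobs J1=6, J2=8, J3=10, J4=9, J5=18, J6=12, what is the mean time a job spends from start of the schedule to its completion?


Completion times:
  J1: completes at 6
  J2: completes at 14
  J3: completes at 24
  J4: completes at 33
  J5: completes at 51
  J6: completes at 63
Sum = 191
Average = 191/6
= 31.83


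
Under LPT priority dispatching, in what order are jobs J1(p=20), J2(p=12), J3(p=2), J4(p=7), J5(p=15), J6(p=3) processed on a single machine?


LPT: sort by longest processing time first
  J1: p=20
  J5: p=15
  J2: p=12
  J4: p=7
  J6: p=3
  J3: p=2
Order: J1 → J5 → J2 → J4 → J6 → J3


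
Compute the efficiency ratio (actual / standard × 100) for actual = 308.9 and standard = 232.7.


Efficiency = (actual / standard) × 100
= (308.9 / 232.7) × 100
= 132.7%


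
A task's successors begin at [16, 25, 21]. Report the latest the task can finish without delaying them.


LF = min of all successor start times
Successors start at: [16, 25, 21]
LF = min(16, 25, 21)
= 16


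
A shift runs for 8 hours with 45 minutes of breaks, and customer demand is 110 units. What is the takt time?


Available = 8×60 - 45 = 435 min
Takt time = 435 / 110
= 3.95 min/unit


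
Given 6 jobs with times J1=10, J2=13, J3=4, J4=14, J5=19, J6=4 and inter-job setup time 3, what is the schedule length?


Makespan = Σ processing + (n-1) × setup
= (10 + 13 + 4 + 14 + 19 + 4) + (6-1)×3
= 64 + 15
= 79 time units


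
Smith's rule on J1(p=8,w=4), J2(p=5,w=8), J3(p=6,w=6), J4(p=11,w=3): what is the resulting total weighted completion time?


WSPT order (by p/w): J2 → J3 → J1 → J4
  J2: C=5, w·C=8×5=40
  J3: C=11, w·C=6×11=66
  J1: C=19, w·C=4×19=76
  J4: C=30, w·C=3×30=90
Σ w·C = 272
= 272


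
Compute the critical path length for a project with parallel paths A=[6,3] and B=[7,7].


Path A: 6 + 3 = 9
Path B: 7 + 7 = 14
Critical path = longest = max(9, 14)
= 14 (Path B)


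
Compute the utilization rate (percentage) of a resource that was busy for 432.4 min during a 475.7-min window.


Utilization = busy / total × 100
= 432.4 / 475.7 × 100
= 90.9%


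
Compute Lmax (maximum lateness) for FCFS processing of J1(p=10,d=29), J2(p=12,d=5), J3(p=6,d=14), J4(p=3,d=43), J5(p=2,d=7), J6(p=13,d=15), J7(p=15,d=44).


Lateness per job (L = C - d):
  J1: C=10, d=29, L=-19
  J2: C=22, d=5, L=17
  J3: C=28, d=14, L=14
  J4: C=31, d=43, L=-12
  J5: C=33, d=7, L=26
  J6: C=46, d=15, L=31
  J7: C=61, d=44, L=17
Lmax = max(-19, 17, 14, -12, 26, 31, 17)
= 31


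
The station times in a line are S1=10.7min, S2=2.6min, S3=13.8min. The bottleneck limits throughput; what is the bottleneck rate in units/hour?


Bottleneck = longest station time
Station times: [10.7, 2.6, 13.8]
Max = 13.8 min
Rate = 60 / 13.8
= 4.35 units/hour (bottleneck: 13.8min)


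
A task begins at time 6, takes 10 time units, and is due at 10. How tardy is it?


Completion = start + processing = 6 + 10 = 16
Tardiness = max(0, C - d) = max(0, 16 - 10)
= max(0, 6)
= 6


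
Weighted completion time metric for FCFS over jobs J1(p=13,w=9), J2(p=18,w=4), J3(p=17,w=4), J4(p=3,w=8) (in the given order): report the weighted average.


Completion times:
  J1: C=13, w×C=9×13=117
  J2: C=31, w×C=4×31=124
  J3: C=48, w×C=4×48=192
  J4: C=51, w×C=8×51=408
Sum w×C = 841
Sum w = 25
Weighted avg = 841/25
= 33.64


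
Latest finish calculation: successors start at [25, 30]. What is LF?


LF = min of all successor start times
Successors start at: [25, 30]
LF = min(25, 30)
= 25


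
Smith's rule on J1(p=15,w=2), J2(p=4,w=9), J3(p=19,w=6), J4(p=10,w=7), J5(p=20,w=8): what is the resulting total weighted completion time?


WSPT order (by p/w): J2 → J4 → J5 → J3 → J1
  J2: C=4, w·C=9×4=36
  J4: C=14, w·C=7×14=98
  J5: C=34, w·C=8×34=272
  J3: C=53, w·C=6×53=318
  J1: C=68, w·C=2×68=136
Σ w·C = 860
= 860


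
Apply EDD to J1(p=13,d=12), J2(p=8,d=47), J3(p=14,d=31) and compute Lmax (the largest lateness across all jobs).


EDD order: J1 → J3 → J2
Completion and lateness:
  J1: C=13, d=12, L=13-12=1
  J3: C=27, d=31, L=27-31=-4
  J2: C=35, d=47, L=35-47=-12
Lmax = max(1, -4, -12)
= 1


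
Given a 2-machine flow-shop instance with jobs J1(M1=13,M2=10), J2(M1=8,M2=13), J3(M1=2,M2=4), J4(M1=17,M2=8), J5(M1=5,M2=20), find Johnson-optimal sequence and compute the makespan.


Johnson's rule:
Group 1 (M1≤M2, sort by M1): ['J3', 'J5', 'J2']
Group 2 (M1>M2, sort desc M2): ['J1', 'J4']
Sequence: J3 → J5 → J2 → J1 → J4
Makespan calculation:
  J3: M1 done=2, M2 done=6
  J5: M1 done=7, M2 done=27
  J2: M1 done=15, M2 done=40
  J1: M1 done=28, M2 done=50
  J4: M1 done=45, M2 done=58
= Sequence: J3 → J5 → J2 → J1 → J4, Makespan: 58


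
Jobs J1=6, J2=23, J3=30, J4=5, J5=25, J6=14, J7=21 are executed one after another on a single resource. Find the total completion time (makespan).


Sequential makespan: sum all processing times
= 6 + 23 + 30 + 5 + 25 + 14 + 21
= 124 time units


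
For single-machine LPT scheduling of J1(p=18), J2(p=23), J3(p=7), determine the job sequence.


LPT: sort by longest processing time first
  J2: p=23
  J1: p=18
  J3: p=7
Order: J2 → J1 → J3


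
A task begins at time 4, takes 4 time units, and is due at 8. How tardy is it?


Completion = start + processing = 4 + 4 = 8
Tardiness = max(0, C - d) = max(0, 8 - 8)
= max(0, 0)
= 0


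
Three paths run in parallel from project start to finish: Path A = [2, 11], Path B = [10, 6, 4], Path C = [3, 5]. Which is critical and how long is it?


Path A: 2 + 11 = 13
Path B: 10 + 6 + 4 = 20
Path C: 3 + 5 = 8
Critical path = longest = max(13, 20, 8)
= 20 (Path B)


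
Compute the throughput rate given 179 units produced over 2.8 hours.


Throughput = units / time
= 179 / 2.8
= 63.9 units/hour


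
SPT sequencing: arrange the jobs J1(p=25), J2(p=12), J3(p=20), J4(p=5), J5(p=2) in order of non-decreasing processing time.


SPT: sort by shortest processing time
  J5: p=2
  J4: p=5
  J2: p=12
  J3: p=20
  J1: p=25
Order: J5 → J4 → J2 → J3 → J1


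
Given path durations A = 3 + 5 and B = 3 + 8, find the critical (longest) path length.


Path A: 3 + 5 = 8
Path B: 3 + 8 = 11
Critical path = longest = max(8, 11)
= 11 (Path B)


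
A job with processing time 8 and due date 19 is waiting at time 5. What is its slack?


Slack = due - current_time - processing
= 19 - 5 - 8
= 6


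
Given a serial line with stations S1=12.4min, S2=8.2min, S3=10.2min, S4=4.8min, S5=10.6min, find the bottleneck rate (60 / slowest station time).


Bottleneck = longest station time
Station times: [12.4, 8.2, 10.2, 4.8, 10.6]
Max = 12.4 min
Rate = 60 / 12.4
= 4.84 units/hour (bottleneck: 12.4min)


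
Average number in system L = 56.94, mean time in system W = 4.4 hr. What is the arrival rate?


Little's law: L = λW → λ = L / W
= 56.94 / 4.4
= 12.94 per hour


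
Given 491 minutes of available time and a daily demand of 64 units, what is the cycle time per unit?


Cycle time = available time / demand
= 491 / 64
= 7.67 min/unit


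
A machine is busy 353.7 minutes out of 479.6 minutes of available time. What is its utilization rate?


Utilization = busy / total × 100
= 353.7 / 479.6 × 100
= 73.7%


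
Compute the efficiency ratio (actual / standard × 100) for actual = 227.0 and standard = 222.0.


Efficiency = (actual / standard) × 100
= (227.0 / 222.0) × 100
= 102.3%


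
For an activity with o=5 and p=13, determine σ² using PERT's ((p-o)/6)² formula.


σ² = ((p - o) / 6)² = (p - o)² / 36
= (13 - 5)² / 36
= 8² / 36
= 64 / 36
= 1.7778


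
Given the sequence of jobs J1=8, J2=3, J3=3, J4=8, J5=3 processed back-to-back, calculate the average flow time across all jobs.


Completion times:
  J1: completes at 8
  J2: completes at 11
  J3: completes at 14
  J4: completes at 22
  J5: completes at 25
Sum = 80
Average = 80/5
= 16.00


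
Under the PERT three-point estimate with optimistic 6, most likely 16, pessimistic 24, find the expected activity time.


te = (o + 4m + p) / 6
= (6 + 4×16 + 24) / 6
= (6 + 64 + 24) / 6
= 94 / 6
= 15.67


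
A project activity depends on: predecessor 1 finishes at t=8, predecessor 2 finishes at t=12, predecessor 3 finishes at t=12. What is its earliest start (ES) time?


ES = max of all predecessor completion times
Predecessors: [8, 12, 12]
ES = max(8, 12, 12)
= 12


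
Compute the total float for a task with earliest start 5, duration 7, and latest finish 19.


EF = ES + duration = 5 + 7 = 12
LS = LF - duration = 19 - 7 = 12
Total Float = LF - EF = 19 - 12
(or LS - ES = 12 - 5)
= 7


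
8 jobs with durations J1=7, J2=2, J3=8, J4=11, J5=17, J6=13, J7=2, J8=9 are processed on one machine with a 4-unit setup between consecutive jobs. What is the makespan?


Makespan = Σ processing + (n-1) × setup
= (7 + 2 + 8 + 11 + 17 + 13 + 2 + 9) + (8-1)×4
= 69 + 28
= 97 time units


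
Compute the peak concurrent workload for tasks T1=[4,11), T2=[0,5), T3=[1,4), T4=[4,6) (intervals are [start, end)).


Check each time point for overlaps:
  t=4: 3 tasks active (T1, T2, T4)
Max concurrent = 3


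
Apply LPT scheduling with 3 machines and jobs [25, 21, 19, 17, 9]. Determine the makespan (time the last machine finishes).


Jobs (LPT sorted): [25, 21, 19, 17, 9]
Machines: 3
  J=25 → Machine 1 (load: 0+25=25)
  J=21 → Machine 2 (load: 0+21=21)
  J=19 → Machine 3 (load: 0+19=19)
  J=17 → Machine 3 (load: 19+17=36)
  J=9 → Machine 2 (load: 21+9=30)
Machine loads: [25, 30, 36]
Makespan = max = 36 time units


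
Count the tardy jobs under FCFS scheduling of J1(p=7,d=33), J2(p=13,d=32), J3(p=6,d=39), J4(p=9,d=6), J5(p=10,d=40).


Completion vs due date:
  J1: C=7, d=33 → on time
  J2: C=20, d=32 → on time
  J3: C=26, d=39 → on time
  J4: C=35, d=6 → TARDY
  J5: C=45, d=40 → TARDY
Tardy jobs: J4, J5
Count = 2


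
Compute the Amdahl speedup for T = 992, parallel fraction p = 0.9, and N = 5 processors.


Amdahl's law: T_p = T × ((1-p) + p/N)
= 992 × ((1-0.9) + 0.9/5)
= 992 × (0.10 + 0.1800)
= 992 × 0.2800
= 277.76
Speedup = 992/277.76
= 3.57×


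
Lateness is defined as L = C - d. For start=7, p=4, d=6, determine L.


Completion = 7 + 4 = 11
Lateness = C - d = 11 - 6
= 5


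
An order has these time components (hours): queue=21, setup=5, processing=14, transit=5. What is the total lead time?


Lead time = queue + setup + processing + transit
= 21 + 5 + 14 + 5
= 45 hours


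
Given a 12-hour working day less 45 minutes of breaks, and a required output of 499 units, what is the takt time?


Available = 12×60 - 45 = 675 min
Takt time = 675 / 499
= 1.35 min/unit


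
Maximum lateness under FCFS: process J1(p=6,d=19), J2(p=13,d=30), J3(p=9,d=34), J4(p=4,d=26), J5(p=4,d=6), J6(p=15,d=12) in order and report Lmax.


Lateness per job (L = C - d):
  J1: C=6, d=19, L=-13
  J2: C=19, d=30, L=-11
  J3: C=28, d=34, L=-6
  J4: C=32, d=26, L=6
  J5: C=36, d=6, L=30
  J6: C=51, d=12, L=39
Lmax = max(-13, -11, -6, 6, 30, 39)
= 39


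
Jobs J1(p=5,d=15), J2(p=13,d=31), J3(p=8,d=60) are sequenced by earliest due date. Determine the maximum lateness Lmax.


EDD order: J1 → J2 → J3
Completion and lateness:
  J1: C=5, d=15, L=5-15=-10
  J2: C=18, d=31, L=18-31=-13
  J3: C=26, d=60, L=26-60=-34
Lmax = max(-10, -13, -34)
= -10


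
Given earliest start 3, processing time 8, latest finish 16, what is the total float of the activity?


EF = ES + duration = 3 + 8 = 11
LS = LF - duration = 16 - 8 = 8
Total Float = LF - EF = 16 - 11
(or LS - ES = 8 - 3)
= 5


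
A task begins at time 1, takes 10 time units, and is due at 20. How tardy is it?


Completion = start + processing = 1 + 10 = 11
Tardiness = max(0, C - d) = max(0, 11 - 20)
= max(0, -9)
= 0


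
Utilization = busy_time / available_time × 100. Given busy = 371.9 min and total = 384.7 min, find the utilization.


Utilization = busy / total × 100
= 371.9 / 384.7 × 100
= 96.7%


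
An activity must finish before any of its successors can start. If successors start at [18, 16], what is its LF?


LF = min of all successor start times
Successors start at: [18, 16]
LF = min(18, 16)
= 16


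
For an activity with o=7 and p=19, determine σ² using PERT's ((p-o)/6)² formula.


σ² = ((p - o) / 6)² = (p - o)² / 36
= (19 - 7)² / 36
= 12² / 36
= 144 / 36
= 4.0000


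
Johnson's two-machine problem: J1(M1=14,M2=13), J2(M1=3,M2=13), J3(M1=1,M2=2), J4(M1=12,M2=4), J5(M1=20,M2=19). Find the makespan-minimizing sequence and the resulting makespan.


Johnson's rule:
Group 1 (M1≤M2, sort by M1): ['J3', 'J2']
Group 2 (M1>M2, sort desc M2): ['J5', 'J1', 'J4']
Sequence: J3 → J2 → J5 → J1 → J4
Makespan calculation:
  J3: M1 done=1, M2 done=3
  J2: M1 done=4, M2 done=17
  J5: M1 done=24, M2 done=43
  J1: M1 done=38, M2 done=56
  J4: M1 done=50, M2 done=60
= Sequence: J3 → J2 → J5 → J1 → J4, Makespan: 60


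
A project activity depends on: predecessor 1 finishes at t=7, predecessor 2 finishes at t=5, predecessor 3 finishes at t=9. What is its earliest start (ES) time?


ES = max of all predecessor completion times
Predecessors: [7, 5, 9]
ES = max(7, 5, 9)
= 9


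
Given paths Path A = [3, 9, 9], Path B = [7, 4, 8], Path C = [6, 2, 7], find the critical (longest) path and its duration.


Path A: 3 + 9 + 9 = 21
Path B: 7 + 4 + 8 = 19
Path C: 6 + 2 + 7 = 15
Critical path = longest = max(21, 19, 15)
= 21 (Path A)


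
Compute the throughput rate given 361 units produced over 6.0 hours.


Throughput = units / time
= 361 / 6.0
= 60.2 units/hour


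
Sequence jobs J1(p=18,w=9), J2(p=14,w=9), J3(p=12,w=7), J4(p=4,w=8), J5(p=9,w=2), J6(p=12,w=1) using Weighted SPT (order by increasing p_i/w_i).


WSPT (Smith's rule): sort by p/w ascending
  J4: p/w = 4/8 = 0.500
  J2: p/w = 14/9 = 1.556
  J3: p/w = 12/7 = 1.714
  J1: p/w = 18/9 = 2.000
  J5: p/w = 9/2 = 4.500
  J6: p/w = 12/1 = 12.000
Order: J4 → J2 → J3 → J1 → J5 → J6


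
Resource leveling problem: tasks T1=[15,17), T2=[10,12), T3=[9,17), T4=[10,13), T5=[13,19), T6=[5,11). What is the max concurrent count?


Check each time point for overlaps:
  t=10: 4 tasks active (T2, T3, T4, T6)
Max concurrent = 4


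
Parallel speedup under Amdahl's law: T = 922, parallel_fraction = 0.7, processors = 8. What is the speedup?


Amdahl's law: T_p = T × ((1-p) + p/N)
= 922 × ((1-0.7) + 0.7/8)
= 922 × (0.30 + 0.0875)
= 922 × 0.3875
= 357.28
Speedup = 922/357.28
= 2.58×


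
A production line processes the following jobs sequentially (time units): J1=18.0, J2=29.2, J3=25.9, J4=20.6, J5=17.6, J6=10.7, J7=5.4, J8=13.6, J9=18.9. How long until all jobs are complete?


Sequential makespan: sum all processing times
= 18.0 + 29.2 + 25.9 + 20.6 + 17.6 + 10.7 + 5.4 + 13.6 + 18.9
= 159.9 time units


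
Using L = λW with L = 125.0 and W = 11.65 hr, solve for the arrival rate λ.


Little's law: L = λW → λ = L / W
= 125.0 / 11.65
= 10.73 per hour


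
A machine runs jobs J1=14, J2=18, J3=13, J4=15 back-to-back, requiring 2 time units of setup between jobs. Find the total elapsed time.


Makespan = Σ processing + (n-1) × setup
= (14 + 18 + 13 + 15) + (4-1)×2
= 60 + 6
= 66 time units


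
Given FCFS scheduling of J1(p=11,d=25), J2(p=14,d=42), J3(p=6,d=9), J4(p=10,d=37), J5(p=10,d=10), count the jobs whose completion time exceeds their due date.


Completion vs due date:
  J1: C=11, d=25 → on time
  J2: C=25, d=42 → on time
  J3: C=31, d=9 → TARDY
  J4: C=41, d=37 → TARDY
  J5: C=51, d=10 → TARDY
Tardy jobs: J3, J4, J5
Count = 3


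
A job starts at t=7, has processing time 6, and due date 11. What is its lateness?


Completion = 7 + 6 = 13
Lateness = C - d = 13 - 11
= 2


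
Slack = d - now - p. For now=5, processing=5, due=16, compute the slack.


Slack = due - current_time - processing
= 16 - 5 - 5
= 6


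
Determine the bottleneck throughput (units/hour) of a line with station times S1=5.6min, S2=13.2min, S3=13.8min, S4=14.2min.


Bottleneck = longest station time
Station times: [5.6, 13.2, 13.8, 14.2]
Max = 14.2 min
Rate = 60 / 14.2
= 4.23 units/hour (bottleneck: 14.2min)


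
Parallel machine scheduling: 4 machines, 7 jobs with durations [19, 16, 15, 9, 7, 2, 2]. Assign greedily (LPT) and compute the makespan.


Jobs (LPT sorted): [19, 16, 15, 9, 7, 2, 2]
Machines: 4
  J=19 → Machine 1 (load: 0+19=19)
  J=16 → Machine 2 (load: 0+16=16)
  J=15 → Machine 3 (load: 0+15=15)
  J=9 → Machine 4 (load: 0+9=9)
  J=7 → Machine 4 (load: 9+7=16)
  J=2 → Machine 3 (load: 15+2=17)
  J=2 → Machine 2 (load: 16+2=18)
Machine loads: [19, 18, 17, 16]
Makespan = max = 19 time units


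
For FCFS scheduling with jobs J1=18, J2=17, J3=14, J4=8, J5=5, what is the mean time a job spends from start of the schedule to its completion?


Completion times:
  J1: completes at 18
  J2: completes at 35
  J3: completes at 49
  J4: completes at 57
  J5: completes at 62
Sum = 221
Average = 221/5
= 44.20


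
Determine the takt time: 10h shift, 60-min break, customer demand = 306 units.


Available = 10×60 - 60 = 540 min
Takt time = 540 / 306
= 1.76 min/unit


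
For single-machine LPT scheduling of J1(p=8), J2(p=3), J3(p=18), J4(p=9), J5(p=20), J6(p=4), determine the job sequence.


LPT: sort by longest processing time first
  J5: p=20
  J3: p=18
  J4: p=9
  J1: p=8
  J6: p=4
  J2: p=3
Order: J5 → J3 → J4 → J1 → J6 → J2


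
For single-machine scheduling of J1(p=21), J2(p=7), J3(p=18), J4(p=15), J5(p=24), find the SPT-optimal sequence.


SPT: sort by shortest processing time
  J2: p=7
  J4: p=15
  J3: p=18
  J1: p=21
  J5: p=24
Order: J2 → J4 → J3 → J1 → J5


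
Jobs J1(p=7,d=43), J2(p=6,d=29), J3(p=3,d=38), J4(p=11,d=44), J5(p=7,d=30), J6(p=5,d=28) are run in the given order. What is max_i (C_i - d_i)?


Lateness per job (L = C - d):
  J1: C=7, d=43, L=-36
  J2: C=13, d=29, L=-16
  J3: C=16, d=38, L=-22
  J4: C=27, d=44, L=-17
  J5: C=34, d=30, L=4
  J6: C=39, d=28, L=11
Lmax = max(-36, -16, -22, -17, 4, 11)
= 11


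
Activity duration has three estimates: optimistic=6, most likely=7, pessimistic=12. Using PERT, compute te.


te = (o + 4m + p) / 6
= (6 + 4×7 + 12) / 6
= (6 + 28 + 12) / 6
= 46 / 6
= 7.67


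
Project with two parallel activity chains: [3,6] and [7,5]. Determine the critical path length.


Path A: 3 + 6 = 9
Path B: 7 + 5 = 12
Critical path = longest = max(9, 12)
= 12 (Path B)


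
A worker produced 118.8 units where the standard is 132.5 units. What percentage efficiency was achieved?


Efficiency = (actual / standard) × 100
= (118.8 / 132.5) × 100
= 89.7%


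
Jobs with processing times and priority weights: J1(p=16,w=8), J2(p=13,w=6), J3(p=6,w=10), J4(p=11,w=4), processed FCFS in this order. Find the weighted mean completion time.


Completion times:
  J1: C=16, w×C=8×16=128
  J2: C=29, w×C=6×29=174
  J3: C=35, w×C=10×35=350
  J4: C=46, w×C=4×46=184
Sum w×C = 836
Sum w = 28
Weighted avg = 836/28
= 29.86
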